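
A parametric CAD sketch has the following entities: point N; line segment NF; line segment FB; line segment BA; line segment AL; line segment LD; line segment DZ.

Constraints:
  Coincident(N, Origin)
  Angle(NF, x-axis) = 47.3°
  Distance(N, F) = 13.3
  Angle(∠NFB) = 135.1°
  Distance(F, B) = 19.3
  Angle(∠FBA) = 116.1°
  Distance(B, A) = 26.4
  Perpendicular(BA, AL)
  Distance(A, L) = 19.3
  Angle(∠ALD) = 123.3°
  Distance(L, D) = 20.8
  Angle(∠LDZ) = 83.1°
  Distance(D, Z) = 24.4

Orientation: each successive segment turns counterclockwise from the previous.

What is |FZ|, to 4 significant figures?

10.77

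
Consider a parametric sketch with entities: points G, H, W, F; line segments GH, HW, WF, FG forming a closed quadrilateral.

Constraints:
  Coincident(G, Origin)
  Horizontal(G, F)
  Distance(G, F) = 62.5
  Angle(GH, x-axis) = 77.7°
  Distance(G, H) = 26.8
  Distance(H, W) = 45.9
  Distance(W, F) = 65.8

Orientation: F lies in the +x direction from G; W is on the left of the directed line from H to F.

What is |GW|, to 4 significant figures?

70.46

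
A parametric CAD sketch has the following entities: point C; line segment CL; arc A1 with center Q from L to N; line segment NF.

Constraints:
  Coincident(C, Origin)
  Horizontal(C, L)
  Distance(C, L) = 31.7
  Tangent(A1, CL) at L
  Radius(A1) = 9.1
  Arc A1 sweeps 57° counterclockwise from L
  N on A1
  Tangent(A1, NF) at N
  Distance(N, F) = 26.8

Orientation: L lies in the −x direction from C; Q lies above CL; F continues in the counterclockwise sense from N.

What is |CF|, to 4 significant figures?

28.26

C is at the origin; CL is horizontal with |CL| = 31.7 and L on the −x side, so L = (-31.70, 0.000). The tangent condition forces QL to be normal to CL, so Q = L + (0, 9.1) = (-31.70, 9.100). On A1, L sits at bearing -90° from Q; a 57° counterclockwise sweep puts N at bearing -33°, so N = Q + 9.1·(cos -33°, sin -33°) = (-24.07, 4.144). The tangent condition forces QN to be normal to NF, so NF runs along (−sin -33°, cos -33°); with |NF| = 26.8, F = (-9.472, 26.62). Then |CF| = |F − C| = 28.26.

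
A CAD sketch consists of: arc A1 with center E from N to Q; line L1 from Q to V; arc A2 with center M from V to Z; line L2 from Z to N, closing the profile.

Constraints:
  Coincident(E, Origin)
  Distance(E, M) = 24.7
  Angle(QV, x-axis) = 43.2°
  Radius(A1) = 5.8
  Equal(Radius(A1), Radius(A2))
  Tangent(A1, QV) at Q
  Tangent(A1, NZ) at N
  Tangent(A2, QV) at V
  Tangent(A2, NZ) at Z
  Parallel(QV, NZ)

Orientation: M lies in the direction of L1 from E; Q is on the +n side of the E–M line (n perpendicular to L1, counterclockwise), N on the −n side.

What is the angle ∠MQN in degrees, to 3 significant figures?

76.8°

The slot axis is L1's direction at 43.2°, so u = (cos 43.2°, sin 43.2°) = (0.729, 0.685) and n = (−sin 43.2°, cos 43.2°) = (-0.685, 0.729). E is at the origin and M lies 24.7 along u from E, so M = 24.7·u = (18.0, 16.9). Tangency of A1 to both parallel lines with radius 5.8 puts Q and N at E ± 5.8·n: Q = (-3.97, 4.23), N = (3.97, -4.23). Then cos ∠MQN = QM·QN / (|QM||QN|), giving 76.8°.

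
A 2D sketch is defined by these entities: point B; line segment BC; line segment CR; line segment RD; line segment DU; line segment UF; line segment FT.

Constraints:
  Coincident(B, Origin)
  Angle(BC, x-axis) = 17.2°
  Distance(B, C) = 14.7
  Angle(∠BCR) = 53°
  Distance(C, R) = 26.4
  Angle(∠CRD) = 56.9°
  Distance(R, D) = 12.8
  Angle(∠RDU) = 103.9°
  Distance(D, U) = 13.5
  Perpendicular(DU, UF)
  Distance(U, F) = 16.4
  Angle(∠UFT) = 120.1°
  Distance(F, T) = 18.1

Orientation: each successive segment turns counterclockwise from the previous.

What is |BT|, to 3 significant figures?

32.2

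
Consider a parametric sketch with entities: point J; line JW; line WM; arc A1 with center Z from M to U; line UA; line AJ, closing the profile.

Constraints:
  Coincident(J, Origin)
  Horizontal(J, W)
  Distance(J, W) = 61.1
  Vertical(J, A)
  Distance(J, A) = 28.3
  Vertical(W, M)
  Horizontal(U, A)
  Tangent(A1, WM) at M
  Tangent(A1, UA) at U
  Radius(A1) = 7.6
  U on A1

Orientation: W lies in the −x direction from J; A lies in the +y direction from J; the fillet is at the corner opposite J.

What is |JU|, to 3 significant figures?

60.5

J is at the origin; JW is horizontal with |JW| = 61.1 and W on the −x side, so W = (-61.1, 0.00). J and A share the same x with |JA| = 28.3 and A on the +y side, so A = (0.00, 28.3). The virtual corner opposite J is at (-61.1, 28.3). Since A1 is tangent to WM there, ZM ⟂ WM and since A1 is tangent to UA there, ZU ⟂ UA, with radius 7.6, so the center Z sits 7.6 in from both sides at Z = (-53.5, 20.7). That places the tangent points at M = (-61.1, 20.7) on WM and U = (-53.5, 28.3) on UA. Then |JU| = |U − J| = 60.5.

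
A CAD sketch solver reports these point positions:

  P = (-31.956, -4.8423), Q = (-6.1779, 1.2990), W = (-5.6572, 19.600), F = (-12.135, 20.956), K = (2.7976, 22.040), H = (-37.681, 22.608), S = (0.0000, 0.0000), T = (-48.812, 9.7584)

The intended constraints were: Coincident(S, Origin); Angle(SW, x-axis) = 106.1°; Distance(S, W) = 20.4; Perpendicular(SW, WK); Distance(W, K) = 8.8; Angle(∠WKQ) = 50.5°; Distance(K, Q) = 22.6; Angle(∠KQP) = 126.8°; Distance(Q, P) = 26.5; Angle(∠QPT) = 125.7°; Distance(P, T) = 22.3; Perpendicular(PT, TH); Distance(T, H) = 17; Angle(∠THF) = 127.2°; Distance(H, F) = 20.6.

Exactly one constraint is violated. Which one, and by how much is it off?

Distance(H, F) = 20.6 — off by 5.00.

S = (0.00, 0.00) ✓; SW at 106.1° ✓; |SW| = 20.40 ✓; ∠(SW, WK) = 90.00° ✓; |WK| = 8.800 ✓; ∠WKQ = 50.50° ✓; |KQ| = 22.60 ✓; ∠KQP = 126.8° ✓; |QP| = 26.50 ✓; ∠QPT = 125.7° ✓; |PT| = 22.30 ✓; ∠(PT, TH) = 90.00° ✓; |TH| = 17.00 ✓; ∠THF = 127.2° ✓; |HF| = 25.60 ✗.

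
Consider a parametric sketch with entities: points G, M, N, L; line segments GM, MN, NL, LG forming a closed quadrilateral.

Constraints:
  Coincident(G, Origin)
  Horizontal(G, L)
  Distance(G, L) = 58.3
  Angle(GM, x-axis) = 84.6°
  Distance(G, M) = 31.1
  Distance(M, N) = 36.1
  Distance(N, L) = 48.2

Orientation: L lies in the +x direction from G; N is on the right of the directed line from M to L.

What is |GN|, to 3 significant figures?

11.2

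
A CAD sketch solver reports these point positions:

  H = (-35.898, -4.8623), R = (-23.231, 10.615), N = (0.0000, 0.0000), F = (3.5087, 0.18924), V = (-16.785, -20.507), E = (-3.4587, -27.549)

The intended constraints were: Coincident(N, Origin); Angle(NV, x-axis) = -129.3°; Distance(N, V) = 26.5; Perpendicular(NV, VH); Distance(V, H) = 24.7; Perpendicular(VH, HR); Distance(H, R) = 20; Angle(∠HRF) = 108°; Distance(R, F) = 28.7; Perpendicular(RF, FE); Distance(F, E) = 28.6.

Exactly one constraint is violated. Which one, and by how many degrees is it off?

Perpendicular(RF, FE) — off by 7.20°.

N = (0.00, 0.00) ✓; NV at -129.3° ✓; |NV| = 26.50 ✓; ∠(NV, VH) = 90.00° ✓; |VH| = 24.70 ✓; ∠(VH, HR) = 90.00° ✓; |HR| = 20.00 ✓; ∠HRF = 108.0° ✓; |RF| = 28.70 ✓; ∠(RF, FE) = 82.80° ✗; |FE| = 28.60 ✓.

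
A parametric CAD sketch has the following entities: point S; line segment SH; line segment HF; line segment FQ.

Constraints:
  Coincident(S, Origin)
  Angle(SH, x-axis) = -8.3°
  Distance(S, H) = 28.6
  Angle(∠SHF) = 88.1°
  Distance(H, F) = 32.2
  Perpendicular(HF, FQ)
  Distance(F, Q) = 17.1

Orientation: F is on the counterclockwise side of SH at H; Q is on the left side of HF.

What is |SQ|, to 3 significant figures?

33.3

S is at the origin; SH runs at -8.3° with length 28.6, so H = 28.6·(cos -8.3°, sin -8.3°) = (28.3, -4.13). ∠SHF = 88.1°, so HF runs at -8.3° + (180° − 88.1°) = 83.6° from the x-axis; with |HF| = 32.2, F = H + 32.2·(cos 83.6°, sin 83.6°) = (31.9, 27.9). The perpendicularity gives FQ at right angles to HF; with |FQ| = 17.1 on the left of HF, Q = F + 17.1·(-0.994, 0.111) = (14.9, 29.8). Then |SQ| = |Q − S| = 33.3.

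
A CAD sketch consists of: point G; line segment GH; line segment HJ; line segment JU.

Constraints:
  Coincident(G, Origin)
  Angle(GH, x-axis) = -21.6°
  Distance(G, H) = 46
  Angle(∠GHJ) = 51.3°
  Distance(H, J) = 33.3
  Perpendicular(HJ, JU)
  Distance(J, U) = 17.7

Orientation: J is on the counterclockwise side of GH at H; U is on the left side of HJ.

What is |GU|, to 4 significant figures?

18.76

∠GHJ = 51.3°, so HJ runs at -21.6° + (180° − 51.3°) = 107.1° from the x-axis; with |HJ| = 33.3, J = H + 33.3·(cos 107.1°, sin 107.1°) = (32.98, 14.89). HJ ⟂ JU; with |JU| = 17.7 on the left of HJ, U = J + 17.7·(-0.9558, -0.2940) = (16.06, 9.690). Then |GU| = |U − G| = 18.76.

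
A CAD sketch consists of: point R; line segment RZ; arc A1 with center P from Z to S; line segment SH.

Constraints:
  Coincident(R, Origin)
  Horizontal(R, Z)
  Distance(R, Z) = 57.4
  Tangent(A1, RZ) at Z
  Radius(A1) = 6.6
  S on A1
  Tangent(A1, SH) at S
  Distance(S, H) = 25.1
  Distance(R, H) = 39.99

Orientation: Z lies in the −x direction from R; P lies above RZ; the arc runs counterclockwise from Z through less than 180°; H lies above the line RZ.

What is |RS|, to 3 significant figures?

52.8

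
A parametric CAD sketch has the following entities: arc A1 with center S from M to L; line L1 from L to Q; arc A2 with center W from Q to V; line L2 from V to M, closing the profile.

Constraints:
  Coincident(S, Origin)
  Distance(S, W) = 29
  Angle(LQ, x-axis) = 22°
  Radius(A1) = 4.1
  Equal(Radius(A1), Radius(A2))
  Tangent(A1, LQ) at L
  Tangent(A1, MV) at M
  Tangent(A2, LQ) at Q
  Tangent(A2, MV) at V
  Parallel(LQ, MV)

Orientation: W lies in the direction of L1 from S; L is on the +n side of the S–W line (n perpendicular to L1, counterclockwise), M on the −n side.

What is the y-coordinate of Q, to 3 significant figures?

14.7

Tangency of A1 to both parallel lines with radius 4.1 puts L and M at S ± 4.1·n: L = (-1.54, 3.80), M = (1.54, -3.80). Equal radii place Q and V the same way about W: Q = W + 4.1·n = (25.4, 14.7), V = W − 4.1·n = (28.4, 7.06). So Q.y = 14.7.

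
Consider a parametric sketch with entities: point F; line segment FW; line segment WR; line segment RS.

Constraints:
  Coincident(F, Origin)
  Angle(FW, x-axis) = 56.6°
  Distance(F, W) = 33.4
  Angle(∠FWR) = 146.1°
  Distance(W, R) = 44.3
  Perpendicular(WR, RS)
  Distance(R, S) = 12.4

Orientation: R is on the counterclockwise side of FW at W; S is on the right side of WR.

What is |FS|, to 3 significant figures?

78.4

F is at the origin; FW runs at 56.6° with length 33.4, so W = 33.4·(cos 56.6°, sin 56.6°) = (18.4, 27.9). ∠FWR = 146.1°, so WR runs at 56.6° + (180° − 146.1°) = 90.5° from the x-axis; with |WR| = 44.3, R = W + 44.3·(cos 90.5°, sin 90.5°) = (18.0, 72.2). WR is perpendicular to RS; with |RS| = 12.4 on the right of WR, S = R + 12.4·(1.00, 0.00873) = (30.4, 72.3). Then |FS| = |S − F| = 78.4.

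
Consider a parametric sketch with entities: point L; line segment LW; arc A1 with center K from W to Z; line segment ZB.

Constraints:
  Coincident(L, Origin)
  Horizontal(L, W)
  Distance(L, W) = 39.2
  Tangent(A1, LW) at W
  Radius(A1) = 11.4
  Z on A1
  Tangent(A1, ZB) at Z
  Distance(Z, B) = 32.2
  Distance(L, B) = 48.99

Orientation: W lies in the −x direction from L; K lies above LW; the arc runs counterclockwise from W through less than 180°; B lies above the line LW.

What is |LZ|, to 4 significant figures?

29.69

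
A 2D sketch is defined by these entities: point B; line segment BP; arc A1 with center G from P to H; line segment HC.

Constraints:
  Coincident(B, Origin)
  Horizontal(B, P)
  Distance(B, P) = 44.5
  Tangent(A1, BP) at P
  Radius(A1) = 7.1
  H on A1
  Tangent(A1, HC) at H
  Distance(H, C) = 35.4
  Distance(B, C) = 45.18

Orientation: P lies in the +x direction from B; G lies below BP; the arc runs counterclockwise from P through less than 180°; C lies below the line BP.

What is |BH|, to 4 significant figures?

38.15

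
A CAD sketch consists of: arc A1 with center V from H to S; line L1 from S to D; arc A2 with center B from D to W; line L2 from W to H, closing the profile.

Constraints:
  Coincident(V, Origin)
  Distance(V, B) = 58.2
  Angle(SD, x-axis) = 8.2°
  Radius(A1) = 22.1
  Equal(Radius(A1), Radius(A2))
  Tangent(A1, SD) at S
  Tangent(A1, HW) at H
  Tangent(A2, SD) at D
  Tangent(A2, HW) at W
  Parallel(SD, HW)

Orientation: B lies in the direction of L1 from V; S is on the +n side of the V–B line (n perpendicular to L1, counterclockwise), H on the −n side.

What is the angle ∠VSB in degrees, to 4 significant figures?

69.21°

The slot axis is L1's direction at 8.2°, so u = (cos 8.2°, sin 8.2°) = (0.9898, 0.1426) and n = (−sin 8.2°, cos 8.2°) = (-0.1426, 0.9898). V is at the origin and B lies 58.2 along u from V, so B = 58.2·u = (57.60, 8.301). Tangency of A1 to both parallel lines with radius 22.1 puts S and H at V ± 22.1·n: S = (-3.152, 21.87), H = (3.152, -21.87). Then cos ∠VSB = SV·SB / (|SV||SB|), giving 69.21°.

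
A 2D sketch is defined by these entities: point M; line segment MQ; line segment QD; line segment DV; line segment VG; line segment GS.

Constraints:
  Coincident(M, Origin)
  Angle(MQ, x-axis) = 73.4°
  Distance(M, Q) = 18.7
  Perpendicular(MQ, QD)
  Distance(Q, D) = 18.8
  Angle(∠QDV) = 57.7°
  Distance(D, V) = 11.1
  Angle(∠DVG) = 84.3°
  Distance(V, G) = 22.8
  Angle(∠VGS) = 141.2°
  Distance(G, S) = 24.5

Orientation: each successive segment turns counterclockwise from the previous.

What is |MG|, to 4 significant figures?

23.90

∠QDV = 57.7° gives DV at -74.30° from the x-axis; with |DV| = 11.1, V = (-9.670, 12.61). ∠DVG = 84.3° gives VG at 21.40° from the x-axis; with |VG| = 22.8, G = (11.56, 20.92). Then |MG| = |G − M| = 23.90.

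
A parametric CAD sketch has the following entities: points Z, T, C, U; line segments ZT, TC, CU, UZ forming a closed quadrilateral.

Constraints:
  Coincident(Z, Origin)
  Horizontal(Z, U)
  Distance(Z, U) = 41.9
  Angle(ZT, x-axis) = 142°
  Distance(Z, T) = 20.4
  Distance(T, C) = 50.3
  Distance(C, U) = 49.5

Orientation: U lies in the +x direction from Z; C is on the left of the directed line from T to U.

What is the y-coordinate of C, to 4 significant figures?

45.35

Checks: Z = (0.00, 0.00) ✓; |TC| = 50.30 ✓; |CU| = 49.50 ✓.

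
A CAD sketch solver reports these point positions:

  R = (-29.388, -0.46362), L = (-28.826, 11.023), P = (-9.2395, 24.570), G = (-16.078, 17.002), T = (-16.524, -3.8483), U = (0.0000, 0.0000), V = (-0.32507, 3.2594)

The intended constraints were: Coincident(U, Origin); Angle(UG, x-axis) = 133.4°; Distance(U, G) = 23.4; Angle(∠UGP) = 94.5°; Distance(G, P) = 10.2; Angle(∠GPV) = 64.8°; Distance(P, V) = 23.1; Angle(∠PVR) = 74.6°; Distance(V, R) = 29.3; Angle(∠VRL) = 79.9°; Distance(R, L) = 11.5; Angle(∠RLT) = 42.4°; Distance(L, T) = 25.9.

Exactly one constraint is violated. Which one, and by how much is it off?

Distance(L, T) = 25.9 — off by 6.60.

U = (0.00, 0.00) ✓; UG at 133.4° ✓; |UG| = 23.40 ✓; ∠UGP = 94.50° ✓; |GP| = 10.20 ✓; ∠GPV = 64.80° ✓; |PV| = 23.10 ✓; ∠PVR = 74.60° ✓; |VR| = 29.30 ✓; ∠VRL = 79.90° ✓; |RL| = 11.50 ✓; ∠RLT = 42.40° ✓; |LT| = 19.30 ✗.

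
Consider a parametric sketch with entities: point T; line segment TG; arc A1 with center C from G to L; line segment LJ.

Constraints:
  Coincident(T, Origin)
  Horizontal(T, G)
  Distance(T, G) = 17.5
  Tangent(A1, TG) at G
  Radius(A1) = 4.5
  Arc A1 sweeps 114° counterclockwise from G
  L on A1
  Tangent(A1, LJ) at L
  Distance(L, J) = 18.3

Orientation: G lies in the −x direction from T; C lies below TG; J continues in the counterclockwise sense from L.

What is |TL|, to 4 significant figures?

22.52

Tangency of A1 to TG means the radius CG is perpendicular to TG, so C = G + (0, -4.5) = (-17.50, -4.500). On A1, G sits at bearing 90° from C; a 114° counterclockwise sweep puts L at bearing 204°, so L = C + 4.5·(cos 204°, sin 204°) = (-21.61, -6.330). Then |TL| = |L − T| = 22.52.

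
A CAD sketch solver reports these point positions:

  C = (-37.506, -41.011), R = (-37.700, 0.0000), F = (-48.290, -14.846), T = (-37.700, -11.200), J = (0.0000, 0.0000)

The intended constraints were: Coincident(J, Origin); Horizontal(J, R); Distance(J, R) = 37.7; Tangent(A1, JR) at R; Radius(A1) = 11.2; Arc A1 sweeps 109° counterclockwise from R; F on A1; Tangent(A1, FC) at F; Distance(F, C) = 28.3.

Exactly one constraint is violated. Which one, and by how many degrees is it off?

Tangent(A1, FC) at F — off by 3.40°.

J = (0.00, 0.00) ✓; J.y = 0.00, R.y = 0.00 ✓; |JR| = 37.70 ✓; ∠(TR, RJ) = 90.00° ✓; |TR| = 11.20 ✓; bearing(T→F) − bearing(T→R) = 109.0° ✓; |TF| = 11.20 ✓; ∠(TF, FC) = 86.60° ✗; |FC| = 28.30 ✓.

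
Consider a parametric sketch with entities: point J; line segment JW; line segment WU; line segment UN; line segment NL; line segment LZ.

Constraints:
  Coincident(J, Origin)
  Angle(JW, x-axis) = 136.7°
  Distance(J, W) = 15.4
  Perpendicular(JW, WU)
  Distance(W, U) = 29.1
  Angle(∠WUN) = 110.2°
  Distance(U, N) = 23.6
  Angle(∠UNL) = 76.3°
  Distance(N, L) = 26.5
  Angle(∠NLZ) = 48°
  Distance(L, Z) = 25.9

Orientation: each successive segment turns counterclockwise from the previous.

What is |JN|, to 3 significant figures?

37.9

J is at the origin; JW runs at 136.7° with length 15.4, so W = (-11.2, 10.6). JW ⟂ WU, so WU runs at -133°; with |WU| = 29.1, U = (-31.2, -10.6). ∠WUN = 110.2° gives UN at -63.5° from the x-axis; with |UN| = 23.6, N = (-20.6, -31.7). Then |JN| = |N − J| = 37.9.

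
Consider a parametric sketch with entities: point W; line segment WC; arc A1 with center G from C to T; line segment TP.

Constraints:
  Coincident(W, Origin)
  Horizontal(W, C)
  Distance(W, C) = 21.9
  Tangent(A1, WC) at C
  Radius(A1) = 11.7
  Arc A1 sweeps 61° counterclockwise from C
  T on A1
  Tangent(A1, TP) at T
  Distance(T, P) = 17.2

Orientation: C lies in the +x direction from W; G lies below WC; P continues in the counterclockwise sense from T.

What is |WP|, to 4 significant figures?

21.33

W is at the origin; W and C share the same y with |WC| = 21.9 and C on the +x side, so C = (21.90, 0.000). The tangent condition forces GC to be normal to WC, so G = C + (0, -11.7) = (21.90, -11.70). On A1, C sits at bearing 90° from G; a 61° counterclockwise sweep puts T at bearing 151°, so T = G + 11.7·(cos 151°, sin 151°) = (11.67, -6.028). The tangent condition forces GT to be normal to TP, so TP runs along (−sin 151°, cos 151°); with |TP| = 17.2, P = (3.328, -21.07). Then |WP| = |P − W| = 21.33.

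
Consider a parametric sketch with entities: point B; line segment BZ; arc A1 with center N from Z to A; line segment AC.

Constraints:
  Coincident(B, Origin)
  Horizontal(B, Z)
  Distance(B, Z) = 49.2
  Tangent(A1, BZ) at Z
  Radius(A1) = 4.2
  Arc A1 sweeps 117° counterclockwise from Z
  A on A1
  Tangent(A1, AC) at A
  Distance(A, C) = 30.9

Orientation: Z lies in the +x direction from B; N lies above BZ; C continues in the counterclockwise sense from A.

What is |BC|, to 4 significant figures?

51.44

B is at the origin; B and Z share the same y with |BZ| = 49.2 and Z on the +x side, so Z = (49.20, 0.000). Since A1 is tangent to BZ there, NZ ⟂ BZ, so N = Z + (0, 4.2) = (49.20, 4.200). On A1, Z sits at bearing -90° from N; a 117° counterclockwise sweep puts A at bearing 27°, so A = N + 4.2·(cos 27°, sin 27°) = (52.94, 6.107). Tangency of A1 to AC means the radius NA is perpendicular to AC, so AC runs along (−sin 27°, cos 27°); with |AC| = 30.9, C = (38.91, 33.64). Then |BC| = |C − B| = 51.44.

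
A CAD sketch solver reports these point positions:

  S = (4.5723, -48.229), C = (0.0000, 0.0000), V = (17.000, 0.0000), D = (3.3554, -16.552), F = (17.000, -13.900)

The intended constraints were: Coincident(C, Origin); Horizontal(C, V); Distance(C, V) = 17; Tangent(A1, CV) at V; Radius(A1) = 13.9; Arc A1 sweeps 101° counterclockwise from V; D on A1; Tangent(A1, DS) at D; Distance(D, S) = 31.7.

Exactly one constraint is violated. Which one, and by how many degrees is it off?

Tangent(A1, DS) at D — off by 8.80°.

C = (0.00, 0.00) ✓; C.y = 0.00, V.y = 0.00 ✓; |CV| = 17.00 ✓; ∠(FV, VC) = 90.00° ✓; |FV| = 13.90 ✓; bearing(F→D) − bearing(F→V) = 101.0° ✓; |FD| = 13.90 ✓; ∠(FD, DS) = 98.80° ✗; |DS| = 31.70 ✓.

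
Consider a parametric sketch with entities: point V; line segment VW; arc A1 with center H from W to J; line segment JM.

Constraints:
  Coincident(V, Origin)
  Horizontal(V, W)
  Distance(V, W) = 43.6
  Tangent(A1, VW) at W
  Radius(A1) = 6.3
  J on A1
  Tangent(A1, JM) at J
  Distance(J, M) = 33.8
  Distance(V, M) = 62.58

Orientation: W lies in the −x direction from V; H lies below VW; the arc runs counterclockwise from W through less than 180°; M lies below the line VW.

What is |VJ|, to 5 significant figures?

50.335

Checks: |HJ| = 6.300 ✓; ∠(HJ, JM) = 90.00° ✓; |JM| = 33.80 ✓; |VM| = 62.58 ✓.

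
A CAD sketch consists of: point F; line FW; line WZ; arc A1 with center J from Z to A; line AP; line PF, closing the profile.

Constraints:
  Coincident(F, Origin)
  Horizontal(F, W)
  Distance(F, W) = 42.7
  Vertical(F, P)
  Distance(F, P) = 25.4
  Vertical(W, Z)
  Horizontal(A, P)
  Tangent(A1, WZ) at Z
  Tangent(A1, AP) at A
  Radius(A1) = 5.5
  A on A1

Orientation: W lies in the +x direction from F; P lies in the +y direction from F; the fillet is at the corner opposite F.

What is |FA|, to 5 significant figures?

45.044

The virtual corner opposite F is at (42.700, 25.400). The tangent condition forces JZ to be normal to WZ and A1 meets AP tangentially, so JA is at right angles to AP, with radius 5.5, so the center J sits 5.5 in from both sides at J = (37.200, 19.900). That places the tangent points at Z = (42.700, 19.900) on WZ and A = (37.200, 25.400) on AP. Then |FA| = |A − F| = 45.044.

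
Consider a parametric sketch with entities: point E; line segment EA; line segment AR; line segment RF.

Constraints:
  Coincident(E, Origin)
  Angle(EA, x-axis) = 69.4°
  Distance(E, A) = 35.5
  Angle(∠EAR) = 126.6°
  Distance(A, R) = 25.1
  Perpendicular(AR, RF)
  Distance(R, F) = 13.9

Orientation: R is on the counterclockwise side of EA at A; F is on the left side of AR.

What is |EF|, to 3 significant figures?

48.5

E is at the origin; EA runs at 69.4° with length 35.5, so A = 35.5·(cos 69.4°, sin 69.4°) = (12.5, 33.2). ∠EAR = 126.6°, so AR runs at 69.4° + (180° − 126.6°) = 123° from the x-axis; with |AR| = 25.1, R = A + 25.1·(cos 123°, sin 123°) = (-1.11, 54.3). AR ⟂ RF; with |RF| = 13.9 on the left of AR, F = R + 13.9·(-0.841, -0.542) = (-12.8, 46.8). Then |EF| = |F − E| = 48.5.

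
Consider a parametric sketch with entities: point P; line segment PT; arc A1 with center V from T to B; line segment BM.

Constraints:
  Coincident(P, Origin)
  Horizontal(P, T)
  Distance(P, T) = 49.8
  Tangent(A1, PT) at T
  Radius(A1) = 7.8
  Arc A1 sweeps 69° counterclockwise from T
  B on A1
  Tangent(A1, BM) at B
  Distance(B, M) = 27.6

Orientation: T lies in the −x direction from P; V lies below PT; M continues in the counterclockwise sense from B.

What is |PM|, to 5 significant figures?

73.704

On A1, T sits at bearing 90° from V; a 69° counterclockwise sweep puts B at bearing 159°, so B = V + 7.8·(cos 159°, sin 159°) = (-57.082, -5.0047). A1 meets BM tangentially, so VB is at right angles to BM, so BM runs along (−sin 159°, cos 159°); with |BM| = 27.6, M = (-66.973, -30.772). Then |PM| = |M − P| = 73.704.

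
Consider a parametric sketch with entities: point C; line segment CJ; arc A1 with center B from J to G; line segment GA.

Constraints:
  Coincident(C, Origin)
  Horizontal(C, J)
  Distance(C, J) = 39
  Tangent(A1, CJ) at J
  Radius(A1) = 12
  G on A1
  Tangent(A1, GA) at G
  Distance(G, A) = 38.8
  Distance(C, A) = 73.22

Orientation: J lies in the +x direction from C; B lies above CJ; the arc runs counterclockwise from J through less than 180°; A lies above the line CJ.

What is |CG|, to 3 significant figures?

52.2

C is at the origin; CJ is horizontal with |CJ| = 39.0 and J on the +x side, so J = (39.0, 0.00). Since A1 is tangent to CJ there, BJ ⟂ CJ, so B = J + (0, 12) = (39.0, 12.0). Since BG ⟂ GA (tangency), |BA| = √(12.0² + 38.8²) = 40.6 regardless of where G sits on A1. So A lies on both circle(C, 73.22) and circle(B, 40.6); the above-CJ intersection is A = (53.6, 49.9). G is the foot of the tangent from A: G = (51.0, 11.2).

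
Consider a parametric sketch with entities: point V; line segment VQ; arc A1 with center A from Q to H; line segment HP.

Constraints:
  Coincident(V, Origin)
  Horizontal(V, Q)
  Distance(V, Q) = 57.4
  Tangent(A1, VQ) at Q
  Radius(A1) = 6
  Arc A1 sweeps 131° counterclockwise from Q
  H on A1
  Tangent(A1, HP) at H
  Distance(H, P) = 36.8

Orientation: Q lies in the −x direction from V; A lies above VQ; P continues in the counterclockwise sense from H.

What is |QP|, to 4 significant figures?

42.51

V is at the origin; V and Q share the same y with |VQ| = 57.4 and Q on the −x side, so Q = (-57.40, 0.000). A1 meets VQ tangentially, so AQ is at right angles to VQ, so A = Q + (0, 6) = (-57.40, 6.000). On A1, Q sits at bearing -90° from A; a 131° counterclockwise sweep puts H at bearing 41°, so H = A + 6.0·(cos 41°, sin 41°) = (-52.87, 9.936). Since A1 is tangent to HP there, AH ⟂ HP, so HP runs along (−sin 41°, cos 41°); with |HP| = 36.8, P = (-77.01, 37.71). Then |QP| = |P − Q| = 42.51.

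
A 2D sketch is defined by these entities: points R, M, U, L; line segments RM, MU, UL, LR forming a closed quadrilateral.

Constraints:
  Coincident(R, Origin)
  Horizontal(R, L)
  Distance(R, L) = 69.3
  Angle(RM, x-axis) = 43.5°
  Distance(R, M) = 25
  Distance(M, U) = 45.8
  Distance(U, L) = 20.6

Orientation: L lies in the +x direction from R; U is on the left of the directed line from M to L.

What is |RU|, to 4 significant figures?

66.88

Checks: |MU| = 45.80 ✓; |UL| = 20.60 ✓.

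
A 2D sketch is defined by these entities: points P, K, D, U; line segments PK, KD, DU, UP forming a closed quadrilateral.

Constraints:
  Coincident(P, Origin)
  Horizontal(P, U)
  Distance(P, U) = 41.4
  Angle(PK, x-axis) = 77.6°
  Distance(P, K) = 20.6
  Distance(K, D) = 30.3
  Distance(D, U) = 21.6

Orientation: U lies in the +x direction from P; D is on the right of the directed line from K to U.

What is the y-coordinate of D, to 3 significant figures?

-5.55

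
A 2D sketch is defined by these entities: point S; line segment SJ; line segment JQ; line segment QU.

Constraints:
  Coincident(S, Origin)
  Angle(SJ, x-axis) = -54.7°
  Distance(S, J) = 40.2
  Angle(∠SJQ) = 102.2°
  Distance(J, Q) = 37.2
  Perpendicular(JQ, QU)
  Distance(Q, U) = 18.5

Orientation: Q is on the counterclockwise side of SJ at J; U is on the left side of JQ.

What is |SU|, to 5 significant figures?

50.203

S is at the origin; SJ runs at -54.7° with length 40.2, so J = 40.2·(cos -54.7°, sin -54.7°) = (23.230, -32.809). ∠SJQ = 102.2°, so JQ runs at -54.7° + (180° − 102.2°) = 23.100° from the x-axis; with |JQ| = 37.2, Q = J + 37.2·(cos 23.100°, sin 23.100°) = (57.447, -18.214). JQ is perpendicular to QU; with |QU| = 18.5 on the left of JQ, U = Q + 18.5·(-0.39234, 0.91982) = (50.189, -1.1971). Then |SU| = |U − S| = 50.203.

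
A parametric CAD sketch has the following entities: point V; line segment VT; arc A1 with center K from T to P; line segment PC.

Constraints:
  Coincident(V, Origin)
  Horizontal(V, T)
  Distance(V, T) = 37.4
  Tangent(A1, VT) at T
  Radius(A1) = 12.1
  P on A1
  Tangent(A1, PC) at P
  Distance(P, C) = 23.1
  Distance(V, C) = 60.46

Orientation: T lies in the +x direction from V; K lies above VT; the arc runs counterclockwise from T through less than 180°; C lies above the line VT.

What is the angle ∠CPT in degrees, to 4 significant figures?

134.3°

Checks: V = (0.00, 0.00) ✓; |KP| = 12.10 ✓; ∠(KP, PC) = 90.00° ✓; |PC| = 23.10 ✓; |VC| = 60.46 ✓.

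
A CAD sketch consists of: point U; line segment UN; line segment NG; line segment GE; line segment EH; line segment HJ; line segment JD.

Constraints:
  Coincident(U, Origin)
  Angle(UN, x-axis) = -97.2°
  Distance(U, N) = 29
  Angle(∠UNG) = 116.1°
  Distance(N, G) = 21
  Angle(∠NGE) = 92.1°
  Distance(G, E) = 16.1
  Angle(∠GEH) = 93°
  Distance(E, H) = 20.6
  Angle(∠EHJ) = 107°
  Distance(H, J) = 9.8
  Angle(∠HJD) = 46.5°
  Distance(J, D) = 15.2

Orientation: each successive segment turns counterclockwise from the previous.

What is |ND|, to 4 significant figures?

18.44

U is at the origin; UN runs at -97.2° with length 29.0, so N = (-3.635, -28.77). ∠UNG = 116.1° gives NG at -33.30° from the x-axis; with |NG| = 21.0, G = (13.92, -40.30). ∠NGE = 92.1° gives GE at 54.60° from the x-axis; with |GE| = 16.1, E = (23.24, -27.18). ∠GEH = 93.0° gives EH at 141.6° from the x-axis; with |EH| = 20.6, H = (7.100, -14.38). ∠EHJ = 107.0° gives HJ at -145.4° from the x-axis; with |HJ| = 9.8, J = (-0.9671, -19.95). ∠HJD = 46.5° gives JD at -11.90° from the x-axis; with |JD| = 15.2, D = (13.91, -23.08). Then |ND| = |D − N| = 18.44.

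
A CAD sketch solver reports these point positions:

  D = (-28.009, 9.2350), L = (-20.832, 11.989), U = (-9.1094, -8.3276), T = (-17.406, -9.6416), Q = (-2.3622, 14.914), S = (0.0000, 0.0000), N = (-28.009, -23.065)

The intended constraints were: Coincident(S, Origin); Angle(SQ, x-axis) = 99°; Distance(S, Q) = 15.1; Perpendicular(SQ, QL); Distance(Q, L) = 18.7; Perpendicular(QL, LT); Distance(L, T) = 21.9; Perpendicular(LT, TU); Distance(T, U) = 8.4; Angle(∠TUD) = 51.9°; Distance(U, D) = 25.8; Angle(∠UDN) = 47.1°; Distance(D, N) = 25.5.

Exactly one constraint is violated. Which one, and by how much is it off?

Distance(D, N) = 25.5 — off by 6.80.

S = (0.00, 0.00) ✓; SQ at 99.00° ✓; |SQ| = 15.10 ✓; ∠(SQ, QL) = 90.00° ✓; |QL| = 18.70 ✓; ∠(QL, LT) = 90.00° ✓; |LT| = 21.90 ✓; ∠(LT, TU) = 90.00° ✓; |TU| = 8.400 ✓; ∠TUD = 51.90° ✓; |UD| = 25.80 ✓; ∠UDN = 47.10° ✓; |DN| = 32.30 ✗.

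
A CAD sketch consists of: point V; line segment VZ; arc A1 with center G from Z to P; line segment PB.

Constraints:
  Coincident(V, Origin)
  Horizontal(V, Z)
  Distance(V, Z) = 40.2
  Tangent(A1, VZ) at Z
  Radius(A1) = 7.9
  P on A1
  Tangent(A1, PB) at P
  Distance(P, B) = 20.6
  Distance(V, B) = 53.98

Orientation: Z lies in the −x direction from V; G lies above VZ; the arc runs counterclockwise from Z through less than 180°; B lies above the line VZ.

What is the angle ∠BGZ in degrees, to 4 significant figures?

166.7°

V is at the origin; V and Z share the same y with |VZ| = 40.2 and Z on the −x side, so Z = (-40.20, 0.000). The tangent condition forces GZ to be normal to VZ, so G = Z + (0, 7.9) = (-40.20, 7.900). Since GP ⟂ PB (tangency), |GB| = √(7.9² + 20.6²) = 22.06 regardless of where P sits on A1. So B lies on both circle(V, 53.98) and circle(G, 22.06); the above-VZ intersection is B = (-45.29, 29.37). P is the foot of the tangent from B: P = (-33.68, 12.35).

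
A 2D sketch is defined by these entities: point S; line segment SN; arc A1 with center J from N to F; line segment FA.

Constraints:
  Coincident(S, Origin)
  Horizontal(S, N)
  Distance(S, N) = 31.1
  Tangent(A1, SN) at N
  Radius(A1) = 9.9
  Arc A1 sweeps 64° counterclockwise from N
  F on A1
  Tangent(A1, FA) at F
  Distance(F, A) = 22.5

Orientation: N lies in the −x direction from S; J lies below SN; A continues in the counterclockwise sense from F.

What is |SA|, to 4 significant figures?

56.13

On A1, N sits at bearing 90° from J; a 64° counterclockwise sweep puts F at bearing 154°, so F = J + 9.9·(cos 154°, sin 154°) = (-40.00, -5.560). Since A1 is tangent to FA there, JF ⟂ FA, so FA runs along (−sin 154°, cos 154°); with |FA| = 22.5, A = (-49.86, -25.78). Then |SA| = |A − S| = 56.13.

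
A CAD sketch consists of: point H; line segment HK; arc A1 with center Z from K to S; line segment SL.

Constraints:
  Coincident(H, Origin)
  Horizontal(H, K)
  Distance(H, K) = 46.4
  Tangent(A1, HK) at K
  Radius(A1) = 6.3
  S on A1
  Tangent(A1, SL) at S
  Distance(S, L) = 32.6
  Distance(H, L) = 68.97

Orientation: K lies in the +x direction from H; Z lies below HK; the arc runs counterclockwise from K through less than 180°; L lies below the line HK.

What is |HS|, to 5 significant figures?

42.115

Checks: |ZS| = 6.300 ✓; ∠(ZS, SL) = 90.00° ✓; |SL| = 32.60 ✓; |HL| = 68.97 ✓.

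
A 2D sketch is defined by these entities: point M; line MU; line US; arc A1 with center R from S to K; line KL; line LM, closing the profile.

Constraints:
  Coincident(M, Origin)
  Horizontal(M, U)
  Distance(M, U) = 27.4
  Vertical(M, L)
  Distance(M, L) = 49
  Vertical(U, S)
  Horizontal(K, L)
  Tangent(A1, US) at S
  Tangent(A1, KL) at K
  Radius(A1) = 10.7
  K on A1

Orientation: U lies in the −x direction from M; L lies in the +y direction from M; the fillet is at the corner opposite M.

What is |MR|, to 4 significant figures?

41.78

M is at the origin; M and U share the same y with |MU| = 27.4 and U on the −x side, so U = (-27.40, 0.000). M and L share the same x with |ML| = 49.0 and L on the +y side, so L = (0.000, 49.00). The virtual corner opposite M is at (-27.40, 49.00). Since A1 is tangent to US there, RS ⟂ US and tangency of A1 to KL means the radius RK is perpendicular to KL, with radius 10.7, so the center R sits 10.7 in from both sides at R = (-16.70, 38.30). Then |MR| = |R − M| = 41.78.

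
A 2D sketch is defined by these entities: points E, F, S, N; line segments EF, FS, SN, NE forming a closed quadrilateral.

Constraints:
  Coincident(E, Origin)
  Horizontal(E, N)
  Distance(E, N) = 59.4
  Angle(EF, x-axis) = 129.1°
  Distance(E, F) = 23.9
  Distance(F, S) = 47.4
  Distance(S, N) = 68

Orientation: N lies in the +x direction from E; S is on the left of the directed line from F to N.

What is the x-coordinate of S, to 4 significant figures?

17.17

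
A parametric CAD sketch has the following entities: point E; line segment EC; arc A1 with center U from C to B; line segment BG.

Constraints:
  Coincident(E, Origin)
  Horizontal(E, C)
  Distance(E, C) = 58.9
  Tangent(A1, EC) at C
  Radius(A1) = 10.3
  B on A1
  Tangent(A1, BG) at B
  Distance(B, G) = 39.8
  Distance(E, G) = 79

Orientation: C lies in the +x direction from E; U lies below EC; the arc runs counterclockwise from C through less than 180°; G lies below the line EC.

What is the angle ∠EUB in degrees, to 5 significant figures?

25.955°

Checks: |UB| = 10.30 ✓; ∠(UB, BG) = 90.00° ✓; |BG| = 39.80 ✓; |EG| = 79.00 ✓.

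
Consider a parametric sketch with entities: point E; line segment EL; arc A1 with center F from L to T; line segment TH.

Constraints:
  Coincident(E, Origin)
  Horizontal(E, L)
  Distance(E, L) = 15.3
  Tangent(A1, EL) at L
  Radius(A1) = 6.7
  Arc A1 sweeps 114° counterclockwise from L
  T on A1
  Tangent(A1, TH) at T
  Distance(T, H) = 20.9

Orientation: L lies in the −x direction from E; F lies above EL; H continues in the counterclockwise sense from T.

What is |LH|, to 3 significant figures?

28.6

E is at the origin; E and L share the same y with |EL| = 15.3 and L on the −x side, so L = (-15.3, 0.00). Since A1 is tangent to EL there, FL ⟂ EL, so F = L + (0, 6.7) = (-15.3, 6.70). On A1, L sits at bearing -90° from F; a 114° counterclockwise sweep puts T at bearing 24°, so T = F + 6.7·(cos 24°, sin 24°) = (-9.18, 9.43). Tangency of A1 to TH means the radius FT is perpendicular to TH, so TH runs along (−sin 24°, cos 24°); with |TH| = 20.9, H = (-17.7, 28.5). Then |LH| = |H − L| = 28.6.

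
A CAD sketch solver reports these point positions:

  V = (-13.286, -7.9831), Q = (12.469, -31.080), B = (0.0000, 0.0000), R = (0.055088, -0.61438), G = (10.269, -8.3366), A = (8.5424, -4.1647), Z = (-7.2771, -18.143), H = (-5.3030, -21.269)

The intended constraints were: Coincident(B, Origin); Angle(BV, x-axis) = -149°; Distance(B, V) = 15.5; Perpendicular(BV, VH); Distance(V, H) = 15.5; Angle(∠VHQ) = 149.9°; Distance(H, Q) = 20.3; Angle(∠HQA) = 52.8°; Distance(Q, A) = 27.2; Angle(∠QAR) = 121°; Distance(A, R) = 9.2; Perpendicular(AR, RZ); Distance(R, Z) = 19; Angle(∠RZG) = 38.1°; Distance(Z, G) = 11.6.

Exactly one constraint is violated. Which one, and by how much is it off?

Distance(Z, G) = 11.6 — off by 8.50.

B = (0.00, 0.00) ✓; BV at -149.0° ✓; |BV| = 15.50 ✓; ∠(BV, VH) = 90.00° ✓; |VH| = 15.50 ✓; ∠VHQ = 149.9° ✓; |HQ| = 20.30 ✓; ∠HQA = 52.80° ✓; |QA| = 27.20 ✓; ∠QAR = 121.0° ✓; |AR| = 9.200 ✓; ∠(AR, RZ) = 90.00° ✓; |RZ| = 19.00 ✓; ∠RZG = 38.10° ✓; |ZG| = 20.10 ✗.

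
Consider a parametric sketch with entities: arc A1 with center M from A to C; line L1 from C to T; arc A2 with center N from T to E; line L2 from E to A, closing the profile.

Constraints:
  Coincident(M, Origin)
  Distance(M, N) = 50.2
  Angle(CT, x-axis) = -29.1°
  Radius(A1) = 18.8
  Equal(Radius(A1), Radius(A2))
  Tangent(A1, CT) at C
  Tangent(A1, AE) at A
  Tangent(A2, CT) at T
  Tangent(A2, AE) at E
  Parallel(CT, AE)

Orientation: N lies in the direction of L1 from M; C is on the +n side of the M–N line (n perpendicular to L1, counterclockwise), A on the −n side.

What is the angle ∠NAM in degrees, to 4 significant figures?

69.47°

The slot axis is L1's direction at -29.1°, so u = (cos -29.1°, sin -29.1°) = (0.8738, -0.4863) and n = (−sin -29.1°, cos -29.1°) = (0.4863, 0.8738). M is at the origin and N lies 50.2 along u from M, so N = 50.2·u = (43.86, -24.41). Tangency of A1 to both parallel lines with radius 18.8 puts C and A at M ± 18.8·n: C = (9.143, 16.43), A = (-9.143, -16.43). Then cos ∠NAM = AN·AM / (|AN||AM|), giving 69.47°.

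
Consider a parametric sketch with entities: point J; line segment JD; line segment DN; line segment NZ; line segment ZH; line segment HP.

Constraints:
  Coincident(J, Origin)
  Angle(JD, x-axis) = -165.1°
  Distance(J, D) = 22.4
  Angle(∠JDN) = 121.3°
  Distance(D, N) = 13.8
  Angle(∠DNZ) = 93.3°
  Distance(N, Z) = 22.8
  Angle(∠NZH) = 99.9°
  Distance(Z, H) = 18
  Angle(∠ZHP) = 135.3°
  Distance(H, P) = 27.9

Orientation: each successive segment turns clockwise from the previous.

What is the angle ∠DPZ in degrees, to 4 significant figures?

39.36°

J is at the origin; JD runs at -165.1° with length 22.4, so D = (-21.65, -5.760). ∠JDN = 121.3° gives DN at 136.2° from the x-axis; with |DN| = 13.8, N = (-31.61, 3.792). ∠DNZ = 93.3° gives NZ at 49.50° from the x-axis; with |NZ| = 22.8, Z = (-16.80, 21.13). ∠NZH = 99.9° gives ZH at -30.60° from the x-axis; with |ZH| = 18.0, H = (-1.306, 11.97). ∠ZHP = 135.3° gives HP at -75.30° from the x-axis; with |HP| = 27.9, P = (5.774, -15.02). Then cos ∠DPZ = PD·PZ / (|PD||PZ|), giving 39.36°.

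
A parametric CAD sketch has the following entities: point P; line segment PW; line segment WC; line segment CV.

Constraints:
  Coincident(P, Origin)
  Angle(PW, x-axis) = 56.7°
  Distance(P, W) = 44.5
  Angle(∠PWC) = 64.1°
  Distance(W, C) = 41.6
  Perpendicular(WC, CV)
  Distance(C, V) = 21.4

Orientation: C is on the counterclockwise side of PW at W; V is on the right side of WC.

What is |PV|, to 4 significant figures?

65.31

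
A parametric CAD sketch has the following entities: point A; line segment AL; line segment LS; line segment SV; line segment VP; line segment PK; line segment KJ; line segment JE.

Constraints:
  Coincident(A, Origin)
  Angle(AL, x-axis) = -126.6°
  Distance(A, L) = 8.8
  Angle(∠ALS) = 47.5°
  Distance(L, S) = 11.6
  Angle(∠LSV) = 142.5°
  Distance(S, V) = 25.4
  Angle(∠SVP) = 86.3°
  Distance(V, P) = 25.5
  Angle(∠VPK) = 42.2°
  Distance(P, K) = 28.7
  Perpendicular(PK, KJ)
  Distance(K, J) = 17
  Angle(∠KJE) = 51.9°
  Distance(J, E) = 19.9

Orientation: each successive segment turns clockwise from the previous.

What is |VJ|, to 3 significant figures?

9.81

∠VPK = 42.2° gives PK at -168° from the x-axis; with |PK| = 28.7, K = (-2.13, 8.25). PK ⟂ KJ, so KJ runs at 102°; with |KJ| = 17.0, J = (-5.64, 24.9). Then |VJ| = |J − V| = 9.81.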